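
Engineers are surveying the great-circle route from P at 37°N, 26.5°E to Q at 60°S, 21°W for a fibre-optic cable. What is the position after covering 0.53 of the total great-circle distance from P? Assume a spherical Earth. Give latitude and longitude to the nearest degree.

≈ 15°S, 8°E

Write both endpoints as unit vectors p₁, p₂ with components (cos φ cos λ, cos φ sin λ, sin φ).
The central angle between the endpoints is δ = arccos(p₁·p₂) ≈ 1.825 rad (104.6°).
Interpolate at f = 0.53 with slerp weights a = sin((1−f)δ)/sin δ ≈ 0.781, b = sin(fδ)/sin δ ≈ 0.851.
p = a·p₁ + b·p₂ ≈ (0.956, 0.126, -0.266); φ = arcsin(p_z) ≈ -15.45°, λ = atan2(p_y, p_x) ≈ 7.51°.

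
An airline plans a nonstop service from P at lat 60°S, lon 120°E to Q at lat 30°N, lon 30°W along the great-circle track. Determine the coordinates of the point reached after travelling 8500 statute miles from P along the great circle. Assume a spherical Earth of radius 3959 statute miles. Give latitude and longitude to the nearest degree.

≈ lat 11°N, lon 21°W

From cos δ = sin φ₁ sin φ₂ + cos φ₁ cos φ₂ cos Δλ, the central angle is δ ≈ 2.512 rad (143.9°). The total great-circle distance is δ·R ≈ 2.512 × 3959 ≈ 9943 mi, so the target fraction is f = 8500/9943 ≈ 0.855.
Interpolate at f ≈ 0.855 with slerp weights a = sin((1−f)δ)/sin δ ≈ 0.605, b = sin(fδ)/sin δ ≈ 1.423.
p = a·p₁ + b·p₂ ≈ (0.916, -0.354, 0.188); φ = arcsin(p_z) ≈ 10.81°, λ = atan2(p_y, p_x) ≈ -21.14°.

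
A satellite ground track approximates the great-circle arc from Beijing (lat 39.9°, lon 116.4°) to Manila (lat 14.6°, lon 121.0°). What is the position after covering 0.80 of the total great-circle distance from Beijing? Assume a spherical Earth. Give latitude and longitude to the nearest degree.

Write both endpoints as unit vectors p₁, p₂ with components (cos φ cos λ, cos φ sin λ, sin φ).
The central angle between the endpoints is δ = arccos(p₁·p₂) ≈ 0.447 rad (25.6°).
Interpolate at f = 0.80 with slerp weights a = sin((1−f)δ)/sin δ ≈ 0.207, b = sin(fδ)/sin δ ≈ 0.810.
p = a·p₁ + b·p₂ ≈ (-0.474, 0.814, 0.337); φ = arcsin(p_z) ≈ 19.67°, λ = atan2(p_y, p_x) ≈ 120.23°.

≈ lat 20°, lon 120°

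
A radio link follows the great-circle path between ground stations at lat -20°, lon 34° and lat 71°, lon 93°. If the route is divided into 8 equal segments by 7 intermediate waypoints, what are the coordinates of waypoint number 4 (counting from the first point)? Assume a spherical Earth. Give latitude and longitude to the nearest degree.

≈ lat 28°, lon 48°

Write both endpoints as unit vectors p₁, p₂ with components (cos φ cos λ, cos φ sin λ, sin φ).
The central angle between the endpoints is δ = arccos(p₁·p₂) ≈ 1.737 rad (99.5°).
Interpolate at f = 4/8 with slerp weights a = sin((1−f)δ)/sin δ ≈ 0.774, b = sin(fδ)/sin δ ≈ 0.774.
p = a·p₁ + b·p₂ ≈ (0.590, 0.659, 0.467); φ = arcsin(p_z) ≈ 27.85°, λ = atan2(p_y, p_x) ≈ 48.14°.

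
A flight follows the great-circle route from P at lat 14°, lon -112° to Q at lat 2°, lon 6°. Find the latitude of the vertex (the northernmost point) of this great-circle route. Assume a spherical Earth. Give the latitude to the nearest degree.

The great circle lies in the plane with unit normal n̂ = (p₁ × p₂)/|p₁ × p₂|.
Here n̂_z ≈ +0.957; the vertex latitude is φ_max = arccos|n̂_z| ≈ 16.9°.

≈ 17°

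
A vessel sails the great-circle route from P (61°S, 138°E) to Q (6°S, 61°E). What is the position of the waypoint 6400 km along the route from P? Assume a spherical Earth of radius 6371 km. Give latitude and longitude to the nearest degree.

≈ (24°S, 72°E)

Convert each endpoint to a unit vector on the sphere (x = cos φ cos λ, y = cos φ sin λ, z = sin φ).
The central angle between the endpoints is δ = arccos(p₁·p₂) ≈ 1.370 rad (78.5°). The total great-circle distance is δ·R ≈ 1.370 × 6371 ≈ 8725 km, so the target fraction is f = 6400/8725 ≈ 0.733.
Interpolate at f ≈ 0.733 with slerp weights a = sin((1−f)δ)/sin δ ≈ 0.364, b = sin(fδ)/sin δ ≈ 0.861.
p = a·p₁ + b·p₂ ≈ (0.284, 0.867, -0.409); φ = arcsin(p_z) ≈ -24.12°, λ = atan2(p_y, p_x) ≈ 71.87°.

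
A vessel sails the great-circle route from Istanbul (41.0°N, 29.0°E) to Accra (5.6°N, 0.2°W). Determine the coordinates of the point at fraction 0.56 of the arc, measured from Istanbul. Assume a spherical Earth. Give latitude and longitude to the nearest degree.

From cos δ = sin φ₁ sin φ₂ + cos φ₁ cos φ₂ cos Δλ, the central angle is δ ≈ 0.767 rad (44.0°).
Interpolate at f = 0.56 with slerp weights a = sin((1−f)δ)/sin δ ≈ 0.477, b = sin(fδ)/sin δ ≈ 0.600.
p = a·p₁ + b·p₂ ≈ (0.912, 0.173, 0.372); φ = arcsin(p_z) ≈ 21.81°, λ = atan2(p_y, p_x) ≈ 10.71°.

≈ 22°N, 11°E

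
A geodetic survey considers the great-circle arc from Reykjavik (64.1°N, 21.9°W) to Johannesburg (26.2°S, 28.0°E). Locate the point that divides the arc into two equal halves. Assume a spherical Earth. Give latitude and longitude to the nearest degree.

Write both endpoints as unit vectors p₁, p₂ with components (cos φ cos λ, cos φ sin λ, sin φ).
The central angle between the endpoints is δ = arccos(p₁·p₂) ≈ 1.716 rad (98.3°).
Interpolate at f = 1/2 with slerp weights a = sin((1−f)δ)/sin δ ≈ 0.765, b = sin(fδ)/sin δ ≈ 0.765.
p = a·p₁ + b·p₂ ≈ (0.916, 0.198, 0.350); φ = arcsin(p_z) ≈ 20.50°, λ = atan2(p_y, p_x) ≈ 12.17°.

≈ (21°N, 12°E)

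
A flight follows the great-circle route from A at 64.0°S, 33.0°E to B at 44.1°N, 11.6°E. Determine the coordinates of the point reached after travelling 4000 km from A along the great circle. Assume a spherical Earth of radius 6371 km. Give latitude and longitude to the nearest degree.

From cos δ = sin φ₁ sin φ₂ + cos φ₁ cos φ₂ cos Δλ, the central angle is δ ≈ 1.910 rad (109.4°). The total great-circle distance is δ·R ≈ 1.910 × 6371 ≈ 12166 km, so the target fraction is f = 4000/12166 ≈ 0.329.
Interpolate at f ≈ 0.329 with slerp weights a = sin((1−f)δ)/sin δ ≈ 1.016, b = sin(fδ)/sin δ ≈ 0.623.
p = a·p₁ + b·p₂ ≈ (0.812, 0.333, -0.480); φ = arcsin(p_z) ≈ -28.69°, λ = atan2(p_y, p_x) ≈ 22.28°.

≈ 29°S, 22°E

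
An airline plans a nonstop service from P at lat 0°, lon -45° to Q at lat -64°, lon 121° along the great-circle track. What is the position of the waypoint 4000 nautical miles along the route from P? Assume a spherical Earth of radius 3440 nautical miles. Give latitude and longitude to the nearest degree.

≈ lat -66°, lon -30°

Write both endpoints as unit vectors p₁, p₂ with components (cos φ cos λ, cos φ sin λ, sin φ).
The central angle between the endpoints is δ = arccos(p₁·p₂) ≈ 2.010 rad (115.2°). The total great-circle distance is δ·R ≈ 2.010 × 3440 ≈ 6915 nmi, so the target fraction is f = 4000/6915 ≈ 0.578.
Interpolate at f ≈ 0.578 with slerp weights a = sin((1−f)δ)/sin δ ≈ 0.828, b = sin(fδ)/sin δ ≈ 1.014.
p = a·p₁ + b·p₂ ≈ (0.357, -0.205, -0.912); φ = arcsin(p_z) ≈ -65.73°, λ = atan2(p_y, p_x) ≈ -29.83°.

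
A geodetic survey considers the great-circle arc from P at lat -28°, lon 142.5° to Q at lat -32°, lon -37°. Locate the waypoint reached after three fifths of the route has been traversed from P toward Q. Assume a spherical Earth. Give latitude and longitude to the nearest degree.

≈ lat -80°, lon -35°

From cos δ = sin φ₁ sin φ₂ + cos φ₁ cos φ₂ cos Δλ, the central angle is δ ≈ 2.094 rad (120.0°).
Interpolate at f = 3/5 with slerp weights a = sin((1−f)δ)/sin δ ≈ 0.858, b = sin(fδ)/sin δ ≈ 1.098.
p = a·p₁ + b·p₂ ≈ (0.143, -0.099, -0.985); φ = arcsin(p_z) ≈ -79.99°, λ = atan2(p_y, p_x) ≈ -34.82°.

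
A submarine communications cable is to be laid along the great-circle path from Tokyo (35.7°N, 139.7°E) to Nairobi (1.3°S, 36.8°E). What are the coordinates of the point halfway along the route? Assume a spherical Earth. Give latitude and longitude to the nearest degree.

≈ (26°N, 81°E)

The haversine formula gives a central angle δ ≈ 1.767 rad (101.2°) between the endpoints.
Interpolate at f = 1/2 with slerp weights a = sin((1−f)δ)/sin δ ≈ 0.788, b = sin(fδ)/sin δ ≈ 0.788.
p = a·p₁ + b·p₂ ≈ (0.143, 0.886, 0.442); φ = arcsin(p_z) ≈ 26.22°, λ = atan2(p_y, p_x) ≈ 80.84°.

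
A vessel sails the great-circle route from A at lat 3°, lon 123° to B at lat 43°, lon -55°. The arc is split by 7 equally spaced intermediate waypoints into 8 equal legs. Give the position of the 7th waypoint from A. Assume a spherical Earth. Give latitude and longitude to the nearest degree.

Convert each endpoint to a unit vector on the sphere (x = cos φ cos λ, y = cos φ sin λ, z = sin φ).
The central angle between the endpoints is δ = arccos(p₁·p₂) ≈ 2.338 rad (134.0°).
Interpolate at f = 7/8 with slerp weights a = sin((1−f)δ)/sin δ ≈ 0.400, b = sin(fδ)/sin δ ≈ 1.235.
p = a·p₁ + b·p₂ ≈ (0.301, -0.405, 0.864); φ = arcsin(p_z) ≈ 59.72°, λ = atan2(p_y, p_x) ≈ -53.41°.

≈ lat 60°, lon -53°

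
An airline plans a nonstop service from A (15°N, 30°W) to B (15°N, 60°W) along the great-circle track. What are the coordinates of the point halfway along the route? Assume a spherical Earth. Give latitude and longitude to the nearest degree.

≈ (16°N, 45°W)

Convert each endpoint to a unit vector on the sphere (x = cos φ cos λ, y = cos φ sin λ, z = sin φ).
The central angle between the endpoints is δ = arccos(p₁·p₂) ≈ 0.505 rad (29.0°).
Interpolate at f = 1/2 with slerp weights a = sin((1−f)δ)/sin δ ≈ 0.516, b = sin(fδ)/sin δ ≈ 0.516.
p = a·p₁ + b·p₂ ≈ (0.681, -0.681, 0.267); φ = arcsin(p_z) ≈ 15.50°, λ = atan2(p_y, p_x) ≈ -45.00°.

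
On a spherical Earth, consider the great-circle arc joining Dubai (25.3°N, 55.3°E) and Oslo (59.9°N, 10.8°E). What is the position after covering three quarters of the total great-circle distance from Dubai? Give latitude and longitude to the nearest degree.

≈ 53°N, 28°E

Write both endpoints as unit vectors p₁, p₂ with components (cos φ cos λ, cos φ sin λ, sin φ).
The central angle between the endpoints is δ = arccos(p₁·p₂) ≈ 0.805 rad (46.1°).
Interpolate at f = 3/4 with slerp weights a = sin((1−f)δ)/sin δ ≈ 0.277, b = sin(fδ)/sin δ ≈ 0.788.
p = a·p₁ + b·p₂ ≈ (0.531, 0.280, 0.800); φ = arcsin(p_z) ≈ 53.12°, λ = atan2(p_y, p_x) ≈ 27.83°.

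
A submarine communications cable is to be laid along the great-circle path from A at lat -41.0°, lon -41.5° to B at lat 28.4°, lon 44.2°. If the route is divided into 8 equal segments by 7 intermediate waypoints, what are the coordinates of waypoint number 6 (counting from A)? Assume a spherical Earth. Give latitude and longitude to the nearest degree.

≈ lat 11°, lon 24°

Write both endpoints as unit vectors p₁, p₂ with components (cos φ cos λ, cos φ sin λ, sin φ).
The central angle between the endpoints is δ = arccos(p₁·p₂) ≈ 1.836 rad (105.2°).
Interpolate at f = 6/8 with slerp weights a = sin((1−f)δ)/sin δ ≈ 0.459, b = sin(fδ)/sin δ ≈ 1.017.
p = a·p₁ + b·p₂ ≈ (0.901, 0.394, 0.182); φ = arcsin(p_z) ≈ 10.51°, λ = atan2(p_y, p_x) ≈ 23.62°.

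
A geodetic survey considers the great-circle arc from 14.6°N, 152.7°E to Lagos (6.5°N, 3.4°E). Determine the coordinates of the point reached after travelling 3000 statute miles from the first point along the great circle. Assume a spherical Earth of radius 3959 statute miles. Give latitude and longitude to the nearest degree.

Write both endpoints as unit vectors p₁, p₂ with components (cos φ cos λ, cos φ sin λ, sin φ).
The central angle between the endpoints is δ = arccos(p₁·p₂) ≈ 2.495 rad (143.0°). The total great-circle distance is δ·R ≈ 2.495 × 3959 ≈ 9878 mi, so the target fraction is f = 3000/9878 ≈ 0.304.
Interpolate at f ≈ 0.304 with slerp weights a = sin((1−f)δ)/sin δ ≈ 1.637, b = sin(fδ)/sin δ ≈ 1.141.
p = a·p₁ + b·p₂ ≈ (-0.276, 0.794, 0.542); φ = arcsin(p_z) ≈ 32.81°, λ = atan2(p_y, p_x) ≈ 109.18°.

≈ 33°N, 109°E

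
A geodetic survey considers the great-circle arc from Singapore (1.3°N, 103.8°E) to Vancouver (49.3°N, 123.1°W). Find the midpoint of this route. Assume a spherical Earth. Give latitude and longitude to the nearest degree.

≈ 47°N, 144°E

Write both endpoints as unit vectors p₁, p₂ with components (cos φ cos λ, cos φ sin λ, sin φ).
The central angle between the endpoints is δ = arccos(p₁·p₂) ≈ 2.013 rad (115.4°).
Interpolate at f = 1/2 with slerp weights a = sin((1−f)δ)/sin δ ≈ 0.935, b = sin(fδ)/sin δ ≈ 0.935.
p = a·p₁ + b·p₂ ≈ (-0.556, 0.397, 0.730); φ = arcsin(p_z) ≈ 46.90°, λ = atan2(p_y, p_x) ≈ 144.47°.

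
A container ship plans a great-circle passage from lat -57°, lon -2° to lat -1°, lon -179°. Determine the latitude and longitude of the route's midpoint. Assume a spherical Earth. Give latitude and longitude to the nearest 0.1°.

≈ lat -61.9°, lon -175.4°

The haversine formula gives a central angle δ ≈ 2.128 rad (121.9°) between the endpoints.
Interpolate at f = 1/2 with slerp weights a = sin((1−f)δ)/sin δ ≈ 1.031, b = sin(fδ)/sin δ ≈ 1.031.
p = a·p₁ + b·p₂ ≈ (-0.469, -0.038, -0.882); φ = arcsin(p_z) ≈ -61.91°, λ = atan2(p_y, p_x) ≈ -175.42°.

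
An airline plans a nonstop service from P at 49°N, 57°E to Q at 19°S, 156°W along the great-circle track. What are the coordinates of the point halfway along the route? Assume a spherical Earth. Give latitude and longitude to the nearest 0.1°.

Convert each endpoint to a unit vector on the sphere (x = cos φ cos λ, y = cos φ sin λ, z = sin φ).
The central angle between the endpoints is δ = arccos(p₁·p₂) ≈ 2.443 rad (140.0°).
Interpolate at f = 1/2 with slerp weights a = sin((1−f)δ)/sin δ ≈ 1.462, b = sin(fδ)/sin δ ≈ 1.462.
p = a·p₁ + b·p₂ ≈ (-0.740, 0.242, 0.627); φ = arcsin(p_z) ≈ 38.85°, λ = atan2(p_y, p_x) ≈ 161.89°.

≈ 38.8°N, 161.9°E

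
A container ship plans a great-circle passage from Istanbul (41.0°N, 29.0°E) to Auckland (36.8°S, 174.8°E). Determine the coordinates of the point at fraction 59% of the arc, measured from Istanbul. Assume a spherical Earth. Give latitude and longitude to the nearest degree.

≈ 2°S, 118°E

From cos δ = sin φ₁ sin φ₂ + cos φ₁ cos φ₂ cos Δλ, the central angle is δ ≈ 2.674 rad (153.2°).
Interpolate at f = 0.59 with slerp weights a = sin((1−f)δ)/sin δ ≈ 1.975, b = sin(fδ)/sin δ ≈ 2.220.
p = a·p₁ + b·p₂ ≈ (-0.467, 0.884, -0.034); φ = arcsin(p_z) ≈ -1.96°, λ = atan2(p_y, p_x) ≈ 117.84°.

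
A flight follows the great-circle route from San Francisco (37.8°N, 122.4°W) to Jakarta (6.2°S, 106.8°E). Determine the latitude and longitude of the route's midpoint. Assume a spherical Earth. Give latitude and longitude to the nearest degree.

≈ (33°N, 158°E)

Write both endpoints as unit vectors p₁, p₂ with components (cos φ cos λ, cos φ sin λ, sin φ).
The central angle between the endpoints is δ = arccos(p₁·p₂) ≈ 2.189 rad (125.4°).
Interpolate at f = 1/2 with slerp weights a = sin((1−f)δ)/sin δ ≈ 1.090, b = sin(fδ)/sin δ ≈ 1.090.
p = a·p₁ + b·p₂ ≈ (-0.775, 0.310, 0.551); φ = arcsin(p_z) ≈ 33.41°, λ = atan2(p_y, p_x) ≈ 158.18°.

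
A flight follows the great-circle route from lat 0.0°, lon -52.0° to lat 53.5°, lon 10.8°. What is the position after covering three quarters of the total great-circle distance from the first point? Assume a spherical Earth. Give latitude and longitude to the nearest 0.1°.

From cos δ = sin φ₁ sin φ₂ + cos φ₁ cos φ₂ cos Δλ, the central angle is δ ≈ 1.295 rad (74.2°).
Interpolate at f = 3/4 with slerp weights a = sin((1−f)δ)/sin δ ≈ 0.331, b = sin(fδ)/sin δ ≈ 0.858.
p = a·p₁ + b·p₂ ≈ (0.705, -0.165, 0.690); φ = arcsin(p_z) ≈ 43.61°, λ = atan2(p_y, p_x) ≈ -13.17°.

≈ lat 43.6°, lon -13.2°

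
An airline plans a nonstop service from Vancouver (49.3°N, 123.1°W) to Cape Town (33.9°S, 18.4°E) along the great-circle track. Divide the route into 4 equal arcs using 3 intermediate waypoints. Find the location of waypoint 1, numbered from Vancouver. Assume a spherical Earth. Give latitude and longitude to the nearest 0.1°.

Convert each endpoint to a unit vector on the sphere (x = cos φ cos λ, y = cos φ sin λ, z = sin φ).
The central angle between the endpoints is δ = arccos(p₁·p₂) ≈ 2.580 rad (147.8°).
Interpolate at f = 1/4 with slerp weights a = sin((1−f)δ)/sin δ ≈ 1.755, b = sin(fδ)/sin δ ≈ 1.129.
p = a·p₁ + b·p₂ ≈ (0.264, -0.663, 0.701); φ = arcsin(p_z) ≈ 44.48°, λ = atan2(p_y, p_x) ≈ -68.26°.

≈ (44.5°N, 68.3°W)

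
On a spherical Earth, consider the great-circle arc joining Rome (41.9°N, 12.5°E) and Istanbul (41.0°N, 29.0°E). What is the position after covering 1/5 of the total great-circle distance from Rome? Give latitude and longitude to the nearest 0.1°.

≈ 41.9°N, 15.8°E

Write both endpoints as unit vectors p₁, p₂ with components (cos φ cos λ, cos φ sin λ, sin φ).
The central angle between the endpoints is δ = arccos(p₁·p₂) ≈ 0.216 rad (12.4°).
Interpolate at f = 1/5 with slerp weights a = sin((1−f)δ)/sin δ ≈ 0.802, b = sin(fδ)/sin δ ≈ 0.202.
p = a·p₁ + b·p₂ ≈ (0.716, 0.203, 0.668); φ = arcsin(p_z) ≈ 41.91°, λ = atan2(p_y, p_x) ≈ 15.83°.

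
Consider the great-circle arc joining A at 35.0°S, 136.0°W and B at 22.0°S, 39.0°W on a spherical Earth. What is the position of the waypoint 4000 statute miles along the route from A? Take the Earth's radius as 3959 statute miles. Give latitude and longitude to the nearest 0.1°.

≈ 34.4°S, 63.9°W

The haversine formula gives a central angle δ ≈ 1.448 rad (83.0°) between the endpoints. The total great-circle distance is δ·R ≈ 1.448 × 3959 ≈ 5733 mi, so the target fraction is f = 4000/5733 ≈ 0.698.
Interpolate at f ≈ 0.698 with slerp weights a = sin((1−f)δ)/sin δ ≈ 0.427, b = sin(fδ)/sin δ ≈ 0.853.
p = a·p₁ + b·p₂ ≈ (0.363, -0.741, -0.565); φ = arcsin(p_z) ≈ -34.38°, λ = atan2(p_y, p_x) ≈ -63.89°.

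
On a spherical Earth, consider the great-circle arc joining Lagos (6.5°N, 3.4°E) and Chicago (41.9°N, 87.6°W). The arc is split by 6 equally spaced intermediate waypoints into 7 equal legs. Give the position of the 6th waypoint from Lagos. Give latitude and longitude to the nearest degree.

≈ 42°N, 71°W

The haversine formula gives a central angle δ ≈ 1.508 rad (86.4°) between the endpoints.
Interpolate at f = 6/7 with slerp weights a = sin((1−f)δ)/sin δ ≈ 0.214, b = sin(fδ)/sin δ ≈ 0.963.
p = a·p₁ + b·p₂ ≈ (0.242, -0.704, 0.668); φ = arcsin(p_z) ≈ 41.89°, λ = atan2(p_y, p_x) ≈ -70.99°.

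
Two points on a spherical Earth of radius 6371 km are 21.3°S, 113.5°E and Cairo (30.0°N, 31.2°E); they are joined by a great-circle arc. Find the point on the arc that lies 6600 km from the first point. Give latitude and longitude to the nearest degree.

≈ 13°N, 64°E

Write both endpoints as unit vectors p₁, p₂ with components (cos φ cos λ, cos φ sin λ, sin φ).
The central angle between the endpoints is δ = arccos(p₁·p₂) ≈ 1.644 rad (94.2°). The total great-circle distance is δ·R ≈ 1.644 × 6371 ≈ 10476 km, so the target fraction is f = 6600/10476 ≈ 0.630.
Interpolate at f ≈ 0.630 with slerp weights a = sin((1−f)δ)/sin δ ≈ 0.573, b = sin(fδ)/sin δ ≈ 0.863.
p = a·p₁ + b·p₂ ≈ (0.426, 0.877, 0.223); φ = arcsin(p_z) ≈ 12.89°, λ = atan2(p_y, p_x) ≈ 64.08°.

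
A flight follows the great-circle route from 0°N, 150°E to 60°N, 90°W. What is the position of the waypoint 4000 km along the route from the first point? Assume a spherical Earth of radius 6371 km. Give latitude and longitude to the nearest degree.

Write both endpoints as unit vectors p₁, p₂ with components (cos φ cos λ, cos φ sin λ, sin φ).
The central angle between the endpoints is δ = arccos(p₁·p₂) ≈ 1.823 rad (104.5°). The total great-circle distance is δ·R ≈ 1.823 × 6371 ≈ 11617 km, so the target fraction is f = 4000/11617 ≈ 0.344.
Interpolate at f ≈ 0.344 with slerp weights a = sin((1−f)δ)/sin δ ≈ 0.961, b = sin(fδ)/sin δ ≈ 0.607.
p = a·p₁ + b·p₂ ≈ (-0.832, 0.177, 0.525); φ = arcsin(p_z) ≈ 31.69°, λ = atan2(p_y, p_x) ≈ 167.98°.

≈ 32°N, 168°E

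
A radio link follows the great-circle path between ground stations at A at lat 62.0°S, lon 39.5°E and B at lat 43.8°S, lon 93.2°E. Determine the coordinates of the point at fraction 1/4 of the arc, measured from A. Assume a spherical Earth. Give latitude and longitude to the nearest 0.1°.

≈ lat 60.0°S, lon 57.5°E

Write both endpoints as unit vectors p₁, p₂ with components (cos φ cos λ, cos φ sin λ, sin φ).
The central angle between the endpoints is δ = arccos(p₁·p₂) ≈ 0.624 rad (35.7°).
Interpolate at f = 1/4 with slerp weights a = sin((1−f)δ)/sin δ ≈ 0.772, b = sin(fδ)/sin δ ≈ 0.266.
p = a·p₁ + b·p₂ ≈ (0.269, 0.422, -0.866); φ = arcsin(p_z) ≈ -59.96°, λ = atan2(p_y, p_x) ≈ 57.50°.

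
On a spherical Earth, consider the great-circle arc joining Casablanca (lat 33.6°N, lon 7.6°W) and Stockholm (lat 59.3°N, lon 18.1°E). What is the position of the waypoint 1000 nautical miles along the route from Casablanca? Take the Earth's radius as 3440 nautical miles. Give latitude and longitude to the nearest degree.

Convert each endpoint to a unit vector on the sphere (x = cos φ cos λ, y = cos φ sin λ, z = sin φ).
The central angle between the endpoints is δ = arccos(p₁·p₂) ≈ 0.537 rad (30.8°). The total great-circle distance is δ·R ≈ 0.537 × 3440 ≈ 1849 nmi, so the target fraction is f = 1000/1849 ≈ 0.541.
Interpolate at f ≈ 0.541 with slerp weights a = sin((1−f)δ)/sin δ ≈ 0.477, b = sin(fδ)/sin δ ≈ 0.560.
p = a·p₁ + b·p₂ ≈ (0.666, 0.036, 0.745); φ = arcsin(p_z) ≈ 48.20°, λ = atan2(p_y, p_x) ≈ 3.12°.

≈ lat 48°N, lon 3°E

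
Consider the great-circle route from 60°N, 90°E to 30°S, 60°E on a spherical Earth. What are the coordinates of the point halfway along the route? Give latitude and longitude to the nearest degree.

≈ 15°N, 71°E

Convert each endpoint to a unit vector on the sphere (x = cos φ cos λ, y = cos φ sin λ, z = sin φ).
The central angle between the endpoints is δ = arccos(p₁·p₂) ≈ 1.629 rad (93.3°).
Interpolate at f = 1/2 with slerp weights a = sin((1−f)δ)/sin δ ≈ 0.729, b = sin(fδ)/sin δ ≈ 0.729.
p = a·p₁ + b·p₂ ≈ (0.315, 0.911, 0.267); φ = arcsin(p_z) ≈ 15.47°, λ = atan2(p_y, p_x) ≈ 70.89°.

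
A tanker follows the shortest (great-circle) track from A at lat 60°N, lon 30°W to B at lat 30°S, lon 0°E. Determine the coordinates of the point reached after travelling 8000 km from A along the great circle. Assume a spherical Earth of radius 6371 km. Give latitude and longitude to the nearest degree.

≈ lat 9°S, lon 5°W

Convert each endpoint to a unit vector on the sphere (x = cos φ cos λ, y = cos φ sin λ, z = sin φ).
The central angle between the endpoints is δ = arccos(p₁·p₂) ≈ 1.629 rad (93.3°). The total great-circle distance is δ·R ≈ 1.629 × 6371 ≈ 10377 km, so the target fraction is f = 8000/10377 ≈ 0.771.
Interpolate at f ≈ 0.771 with slerp weights a = sin((1−f)δ)/sin δ ≈ 0.365, b = sin(fδ)/sin δ ≈ 0.952.
p = a·p₁ + b·p₂ ≈ (0.983, -0.091, -0.160); φ = arcsin(p_z) ≈ -9.20°, λ = atan2(p_y, p_x) ≈ -5.31°.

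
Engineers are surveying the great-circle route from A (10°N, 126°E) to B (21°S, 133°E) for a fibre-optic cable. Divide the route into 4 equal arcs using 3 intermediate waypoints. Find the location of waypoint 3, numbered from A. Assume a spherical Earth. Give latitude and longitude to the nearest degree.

Write both endpoints as unit vectors p₁, p₂ with components (cos φ cos λ, cos φ sin λ, sin φ).
The central angle between the endpoints is δ = arccos(p₁·p₂) ≈ 0.554 rad (31.8°).
Interpolate at f = 3/4 with slerp weights a = sin((1−f)δ)/sin δ ≈ 0.262, b = sin(fδ)/sin δ ≈ 0.767.
p = a·p₁ + b·p₂ ≈ (-0.640, 0.733, -0.229); φ = arcsin(p_z) ≈ -13.26°, λ = atan2(p_y, p_x) ≈ 131.15°.

≈ (13°S, 131°E)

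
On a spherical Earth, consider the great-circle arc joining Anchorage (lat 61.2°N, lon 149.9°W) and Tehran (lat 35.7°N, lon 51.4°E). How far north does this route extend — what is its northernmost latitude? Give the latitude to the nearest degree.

≈ 82°N

The great circle lies in the plane with unit normal n̂ = (p₁ × p₂)/|p₁ × p₂|.
Here n̂_z ≈ -0.144; the vertex latitude is φ_max = arccos|n̂_z| ≈ 81.7°.
Check via Clairaut: cos φ_max = |cos φ₁| · sin C = cos(61.2°)·sin(17.4°) ≈ 0.144, again giving ≈ 81.7°.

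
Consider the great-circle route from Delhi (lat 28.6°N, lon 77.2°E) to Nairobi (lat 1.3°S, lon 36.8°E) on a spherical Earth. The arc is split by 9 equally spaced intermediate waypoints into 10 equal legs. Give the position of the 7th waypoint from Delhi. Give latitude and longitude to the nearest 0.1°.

The haversine formula gives a central angle δ ≈ 0.853 rad (48.9°) between the endpoints.
Interpolate at f = 7/10 with slerp weights a = sin((1−f)δ)/sin δ ≈ 0.336, b = sin(fδ)/sin δ ≈ 0.746.
p = a·p₁ + b·p₂ ≈ (0.663, 0.735, 0.144); φ = arcsin(p_z) ≈ 8.28°, λ = atan2(p_y, p_x) ≈ 47.94°.

≈ lat 8.3°N, lon 47.9°E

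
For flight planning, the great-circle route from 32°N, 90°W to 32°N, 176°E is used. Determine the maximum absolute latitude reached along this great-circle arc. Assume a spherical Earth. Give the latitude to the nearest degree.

The great circle lies in the plane with unit normal n̂ = (p₁ × p₂)/|p₁ × p₂|.
Here n̂_z ≈ -0.737; the vertex latitude is φ_max = arccos|n̂_z| ≈ 42.5°.

≈ 42°N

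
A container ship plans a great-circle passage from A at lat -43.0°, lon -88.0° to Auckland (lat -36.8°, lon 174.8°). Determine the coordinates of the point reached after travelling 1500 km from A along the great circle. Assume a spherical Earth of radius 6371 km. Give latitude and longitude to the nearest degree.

≈ lat -49°, lon -105°

From cos δ = sin φ₁ sin φ₂ + cos φ₁ cos φ₂ cos Δλ, the central angle is δ ≈ 1.229 rad (70.4°). The total great-circle distance is δ·R ≈ 1.229 × 6371 ≈ 7830 km, so the target fraction is f = 1500/7830 ≈ 0.192.
Interpolate at f ≈ 0.192 with slerp weights a = sin((1−f)δ)/sin δ ≈ 0.889, b = sin(fδ)/sin δ ≈ 0.248.
p = a·p₁ + b·p₂ ≈ (-0.175, -0.632, -0.755); φ = arcsin(p_z) ≈ -49.02°, λ = atan2(p_y, p_x) ≈ -105.45°.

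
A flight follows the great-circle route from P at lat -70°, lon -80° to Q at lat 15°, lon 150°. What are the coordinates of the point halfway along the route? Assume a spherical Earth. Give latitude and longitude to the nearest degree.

≈ lat -41°, lon 169°

Write both endpoints as unit vectors p₁, p₂ with components (cos φ cos λ, cos φ sin λ, sin φ).
The central angle between the endpoints is δ = arccos(p₁·p₂) ≈ 2.044 rad (117.1°).
Interpolate at f = 1/2 with slerp weights a = sin((1−f)δ)/sin δ ≈ 0.958, b = sin(fδ)/sin δ ≈ 0.958.
p = a·p₁ + b·p₂ ≈ (-0.745, 0.140, -0.652); φ = arcsin(p_z) ≈ -40.73°, λ = atan2(p_y, p_x) ≈ 169.35°.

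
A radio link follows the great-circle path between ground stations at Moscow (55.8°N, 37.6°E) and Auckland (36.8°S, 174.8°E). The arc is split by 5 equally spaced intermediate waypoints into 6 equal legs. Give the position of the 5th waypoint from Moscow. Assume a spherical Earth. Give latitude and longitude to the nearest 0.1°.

≈ 17.7°S, 157.8°E

Write both endpoints as unit vectors p₁, p₂ with components (cos φ cos λ, cos φ sin λ, sin φ).
The central angle between the endpoints is δ = arccos(p₁·p₂) ≈ 2.542 rad (145.7°).
Interpolate at f = 5/6 with slerp weights a = sin((1−f)δ)/sin δ ≈ 0.729, b = sin(fδ)/sin δ ≈ 1.513.
p = a·p₁ + b·p₂ ≈ (-0.882, 0.360, -0.304); φ = arcsin(p_z) ≈ -17.68°, λ = atan2(p_y, p_x) ≈ 157.81°.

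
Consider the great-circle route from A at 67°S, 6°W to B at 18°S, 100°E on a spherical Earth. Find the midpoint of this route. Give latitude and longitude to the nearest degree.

≈ 53°S, 76°E

From cos δ = sin φ₁ sin φ₂ + cos φ₁ cos φ₂ cos Δλ, the central angle is δ ≈ 1.388 rad (79.5°).
Interpolate at f = 1/2 with slerp weights a = sin((1−f)δ)/sin δ ≈ 0.650, b = sin(fδ)/sin δ ≈ 0.650.
p = a·p₁ + b·p₂ ≈ (0.145, 0.583, -0.800); φ = arcsin(p_z) ≈ -53.10°, λ = atan2(p_y, p_x) ≈ 75.99°.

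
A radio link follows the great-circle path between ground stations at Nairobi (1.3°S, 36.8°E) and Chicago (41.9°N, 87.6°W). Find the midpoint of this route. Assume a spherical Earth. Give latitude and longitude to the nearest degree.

≈ 37°N, 10°W

From cos δ = sin φ₁ sin φ₂ + cos φ₁ cos φ₂ cos Δλ, the central angle is δ ≈ 2.021 rad (115.8°).
Interpolate at f = 1/2 with slerp weights a = sin((1−f)δ)/sin δ ≈ 0.941, b = sin(fδ)/sin δ ≈ 0.941.
p = a·p₁ + b·p₂ ≈ (0.783, -0.136, 0.607); φ = arcsin(p_z) ≈ 37.39°, λ = atan2(p_y, p_x) ≈ -9.88°.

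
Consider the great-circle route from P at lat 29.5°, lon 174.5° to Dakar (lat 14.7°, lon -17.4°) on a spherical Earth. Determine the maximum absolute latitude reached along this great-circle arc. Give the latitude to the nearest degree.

≈ 76°

The great circle lies in the plane with unit normal n̂ = (p₁ × p₂)/|p₁ × p₂|.
Here n̂_z ≈ +0.243; the vertex latitude is φ_max = arccos|n̂_z| ≈ 76.0°.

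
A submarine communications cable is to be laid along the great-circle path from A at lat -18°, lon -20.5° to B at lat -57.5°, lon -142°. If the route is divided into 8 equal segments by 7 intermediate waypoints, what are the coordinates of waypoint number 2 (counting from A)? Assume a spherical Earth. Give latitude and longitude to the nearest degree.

≈ lat -38°, lon -33°

Convert each endpoint to a unit vector on the sphere (x = cos φ cos λ, y = cos φ sin λ, z = sin φ).
The central angle between the endpoints is δ = arccos(p₁·p₂) ≈ 1.577 rad (90.4°).
Interpolate at f = 2/8 with slerp weights a = sin((1−f)δ)/sin δ ≈ 0.926, b = sin(fδ)/sin δ ≈ 0.384.
p = a·p₁ + b·p₂ ≈ (0.662, -0.435, -0.610); φ = arcsin(p_z) ≈ -37.59°, λ = atan2(p_y, p_x) ≈ -33.33°.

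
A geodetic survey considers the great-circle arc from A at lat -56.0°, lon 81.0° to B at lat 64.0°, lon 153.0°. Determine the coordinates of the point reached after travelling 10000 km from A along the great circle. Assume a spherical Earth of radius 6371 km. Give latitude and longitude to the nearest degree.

≈ lat 28°, lon 120°

Convert each endpoint to a unit vector on the sphere (x = cos φ cos λ, y = cos φ sin λ, z = sin φ).
The central angle between the endpoints is δ = arccos(p₁·p₂) ≈ 2.304 rad (132.0°). The total great-circle distance is δ·R ≈ 2.304 × 6371 ≈ 14680 km, so the target fraction is f = 10000/14680 ≈ 0.681.
Interpolate at f ≈ 0.681 with slerp weights a = sin((1−f)δ)/sin δ ≈ 0.902, b = sin(fδ)/sin δ ≈ 1.346.
p = a·p₁ + b·p₂ ≈ (-0.447, 0.766, 0.462); φ = arcsin(p_z) ≈ 27.51°, λ = atan2(p_y, p_x) ≈ 120.25°.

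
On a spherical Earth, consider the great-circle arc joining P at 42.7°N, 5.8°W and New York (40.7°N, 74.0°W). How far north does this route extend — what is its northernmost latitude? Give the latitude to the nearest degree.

The great circle lies in the plane with unit normal n̂ = (p₁ × p₂)/|p₁ × p₂|.
Here n̂_z ≈ -0.680; the vertex latitude is φ_max = arccos|n̂_z| ≈ 47.1°.
Check via Clairaut: cos φ_max = |cos φ₁| · sin C = cos(42.7°)·sin(67.7°) ≈ 0.680, again giving ≈ 47.1°.

≈ 47°N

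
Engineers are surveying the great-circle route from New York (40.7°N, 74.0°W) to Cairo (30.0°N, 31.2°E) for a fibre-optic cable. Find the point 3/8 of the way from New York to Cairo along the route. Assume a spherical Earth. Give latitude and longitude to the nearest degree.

Write both endpoints as unit vectors p₁, p₂ with components (cos φ cos λ, cos φ sin λ, sin φ).
The central angle between the endpoints is δ = arccos(p₁·p₂) ≈ 1.416 rad (81.1°).
Interpolate at f = 3/8 with slerp weights a = sin((1−f)δ)/sin δ ≈ 0.783, b = sin(fδ)/sin δ ≈ 0.513.
p = a·p₁ + b·p₂ ≈ (0.543, -0.341, 0.767); φ = arcsin(p_z) ≈ 50.10°, λ = atan2(p_y, p_x) ≈ -32.10°.

≈ 50°N, 32°W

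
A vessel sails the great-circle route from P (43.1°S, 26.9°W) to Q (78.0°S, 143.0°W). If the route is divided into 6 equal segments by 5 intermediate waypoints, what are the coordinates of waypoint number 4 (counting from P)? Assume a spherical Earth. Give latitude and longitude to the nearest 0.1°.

Write both endpoints as unit vectors p₁, p₂ with components (cos φ cos λ, cos φ sin λ, sin φ).
The central angle between the endpoints is δ = arccos(p₁·p₂) ≈ 0.925 rad (53.0°).
Interpolate at f = 4/6 with slerp weights a = sin((1−f)δ)/sin δ ≈ 0.380, b = sin(fδ)/sin δ ≈ 0.724.
p = a·p₁ + b·p₂ ≈ (0.127, -0.216, -0.968); φ = arcsin(p_z) ≈ -75.47°, λ = atan2(p_y, p_x) ≈ -59.52°.

≈ (75.5°S, 59.5°W)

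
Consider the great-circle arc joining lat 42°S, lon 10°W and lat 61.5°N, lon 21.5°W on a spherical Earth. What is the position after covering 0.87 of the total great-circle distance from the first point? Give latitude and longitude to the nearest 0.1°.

≈ lat 48.1°N, lon 18.4°W

Convert each endpoint to a unit vector on the sphere (x = cos φ cos λ, y = cos φ sin λ, z = sin φ).
The central angle between the endpoints is δ = arccos(p₁·p₂) ≈ 1.814 rad (103.9°).
Interpolate at f = 0.87 with slerp weights a = sin((1−f)δ)/sin δ ≈ 0.241, b = sin(fδ)/sin δ ≈ 1.030.
p = a·p₁ + b·p₂ ≈ (0.634, -0.211, 0.744); φ = arcsin(p_z) ≈ 48.10°, λ = atan2(p_y, p_x) ≈ -18.44°.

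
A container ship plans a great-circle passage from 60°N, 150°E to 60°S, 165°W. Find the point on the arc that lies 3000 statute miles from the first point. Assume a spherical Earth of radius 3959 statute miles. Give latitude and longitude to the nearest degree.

From cos δ = sin φ₁ sin φ₂ + cos φ₁ cos φ₂ cos Δλ, the central angle is δ ≈ 2.181 rad (125.0°). The total great-circle distance is δ·R ≈ 2.181 × 3959 ≈ 8635 mi, so the target fraction is f = 3000/8635 ≈ 0.347.
Interpolate at f ≈ 0.347 with slerp weights a = sin((1−f)δ)/sin δ ≈ 1.207, b = sin(fδ)/sin δ ≈ 0.839.
p = a·p₁ + b·p₂ ≈ (-0.928, 0.193, 0.319); φ = arcsin(p_z) ≈ 18.60°, λ = atan2(p_y, p_x) ≈ 168.23°.

≈ 19°N, 168°E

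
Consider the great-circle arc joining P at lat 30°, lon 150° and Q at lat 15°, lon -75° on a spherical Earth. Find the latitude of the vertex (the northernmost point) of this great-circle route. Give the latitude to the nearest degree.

≈ 48°

The great circle lies in the plane with unit normal n̂ = (p₁ × p₂)/|p₁ × p₂|.
Here n̂_z ≈ +0.667; the vertex latitude is φ_max = arccos|n̂_z| ≈ 48.2°.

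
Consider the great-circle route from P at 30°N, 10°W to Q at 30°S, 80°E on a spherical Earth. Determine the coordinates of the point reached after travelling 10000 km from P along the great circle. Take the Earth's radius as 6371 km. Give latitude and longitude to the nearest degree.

Convert each endpoint to a unit vector on the sphere (x = cos φ cos λ, y = cos φ sin λ, z = sin φ).
The central angle between the endpoints is δ = arccos(p₁·p₂) ≈ 1.823 rad (104.5°). The total great-circle distance is δ·R ≈ 1.823 × 6371 ≈ 11617 km, so the target fraction is f = 10000/11617 ≈ 0.861.
Interpolate at f ≈ 0.861 with slerp weights a = sin((1−f)δ)/sin δ ≈ 0.259, b = sin(fδ)/sin δ ≈ 1.033.
p = a·p₁ + b·p₂ ≈ (0.377, 0.842, -0.387); φ = arcsin(p_z) ≈ -22.75°, λ = atan2(p_y, p_x) ≈ 65.90°.

≈ 23°S, 66°E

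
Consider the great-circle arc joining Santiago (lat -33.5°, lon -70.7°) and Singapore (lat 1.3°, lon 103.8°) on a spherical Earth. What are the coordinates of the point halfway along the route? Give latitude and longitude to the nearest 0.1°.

Write both endpoints as unit vectors p₁, p₂ with components (cos φ cos λ, cos φ sin λ, sin φ).
The central angle between the endpoints is δ = arccos(p₁·p₂) ≈ 2.572 rad (147.4°).
Interpolate at f = 1/2 with slerp weights a = sin((1−f)δ)/sin δ ≈ 1.781, b = sin(fδ)/sin δ ≈ 1.781.
p = a·p₁ + b·p₂ ≈ (0.066, 0.327, -0.943); φ = arcsin(p_z) ≈ -70.48°, λ = atan2(p_y, p_x) ≈ 78.58°.

≈ lat -70.5°, lon 78.6°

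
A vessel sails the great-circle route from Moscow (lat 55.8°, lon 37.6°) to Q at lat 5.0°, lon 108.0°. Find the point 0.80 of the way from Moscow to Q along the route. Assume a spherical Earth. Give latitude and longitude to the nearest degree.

Convert each endpoint to a unit vector on the sphere (x = cos φ cos λ, y = cos φ sin λ, z = sin φ).
The central angle between the endpoints is δ = arccos(p₁·p₂) ≈ 1.308 rad (74.9°).
Interpolate at f = 0.80 with slerp weights a = sin((1−f)δ)/sin δ ≈ 0.268, b = sin(fδ)/sin δ ≈ 0.896.
p = a·p₁ + b·p₂ ≈ (-0.157, 0.941, 0.300); φ = arcsin(p_z) ≈ 17.43°, λ = atan2(p_y, p_x) ≈ 99.45°.

≈ lat 17°, lon 99°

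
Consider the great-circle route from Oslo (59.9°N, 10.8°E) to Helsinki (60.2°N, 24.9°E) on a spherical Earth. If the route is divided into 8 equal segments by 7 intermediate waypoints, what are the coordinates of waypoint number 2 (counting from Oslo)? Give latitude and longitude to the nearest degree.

≈ 60°N, 14°E

From cos δ = sin φ₁ sin φ₂ + cos φ₁ cos φ₂ cos Δλ, the central angle is δ ≈ 0.123 rad (7.0°).
Interpolate at f = 2/8 with slerp weights a = sin((1−f)δ)/sin δ ≈ 0.751, b = sin(fδ)/sin δ ≈ 0.251.
p = a·p₁ + b·p₂ ≈ (0.483, 0.123, 0.867); φ = arcsin(p_z) ≈ 60.12°, λ = atan2(p_y, p_x) ≈ 14.29°.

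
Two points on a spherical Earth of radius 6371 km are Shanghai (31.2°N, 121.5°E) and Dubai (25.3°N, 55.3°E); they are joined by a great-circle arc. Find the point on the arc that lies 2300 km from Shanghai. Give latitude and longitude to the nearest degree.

The haversine formula gives a central angle δ ≈ 1.008 rad (57.8°) between the endpoints. The total great-circle distance is δ·R ≈ 1.008 × 6371 ≈ 6423 km, so the target fraction is f = 2300/6423 ≈ 0.358.
Interpolate at f ≈ 0.358 with slerp weights a = sin((1−f)δ)/sin δ ≈ 0.713, b = sin(fδ)/sin δ ≈ 0.418.
p = a·p₁ + b·p₂ ≈ (-0.104, 0.830, 0.548); φ = arcsin(p_z) ≈ 33.21°, λ = atan2(p_y, p_x) ≈ 97.11°.

≈ 33°N, 97°E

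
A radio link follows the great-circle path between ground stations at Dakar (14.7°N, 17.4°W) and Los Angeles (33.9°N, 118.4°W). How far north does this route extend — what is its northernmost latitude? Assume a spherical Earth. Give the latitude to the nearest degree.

The great circle lies in the plane with unit normal n̂ = (p₁ × p₂)/|p₁ × p₂|.
Here n̂_z ≈ -0.788; the vertex latitude is φ_max = arccos|n̂_z| ≈ 38.0°.
Check via Clairaut: cos φ_max = |cos φ₁| · sin C = cos(14.7°)·sin(54.6°) ≈ 0.788, again giving ≈ 38.0°.

≈ 38°N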